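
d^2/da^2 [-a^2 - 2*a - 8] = -2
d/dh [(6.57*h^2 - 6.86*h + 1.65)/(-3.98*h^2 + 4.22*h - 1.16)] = (0.422600000000003*h^2 - 2.1084*h + 0.994600000000001)/(15.8404*h^4 - 33.5912*h^3 + 27.042*h^2 - 9.7904*h + 1.3456)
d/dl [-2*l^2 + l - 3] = 1 - 4*l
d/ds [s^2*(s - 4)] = s*(3*s - 8)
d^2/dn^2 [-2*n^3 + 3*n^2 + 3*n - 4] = 6 - 12*n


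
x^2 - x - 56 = (x - 8)*(x + 7)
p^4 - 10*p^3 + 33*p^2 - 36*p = p*(p - 4)*(p - 3)^2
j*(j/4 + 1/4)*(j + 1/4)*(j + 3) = j^4/4 + 17*j^3/16 + j^2 + 3*j/16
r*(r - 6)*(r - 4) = r^3 - 10*r^2 + 24*r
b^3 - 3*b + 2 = (b - 1)^2*(b + 2)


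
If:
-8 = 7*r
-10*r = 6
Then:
No Solution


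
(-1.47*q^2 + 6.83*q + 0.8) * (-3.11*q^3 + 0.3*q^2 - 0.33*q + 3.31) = 4.5717*q^5 - 21.6823*q^4 + 0.0461*q^3 - 6.8796*q^2 + 22.3433*q + 2.648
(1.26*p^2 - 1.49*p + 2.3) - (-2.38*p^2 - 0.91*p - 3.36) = 3.64*p^2 - 0.58*p + 5.66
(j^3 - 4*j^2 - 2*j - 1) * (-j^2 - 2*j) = -j^5 + 2*j^4 + 10*j^3 + 5*j^2 + 2*j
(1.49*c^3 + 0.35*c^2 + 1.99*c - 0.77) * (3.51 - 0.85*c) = -1.2665*c^4 + 4.9324*c^3 - 0.463*c^2 + 7.6394*c - 2.7027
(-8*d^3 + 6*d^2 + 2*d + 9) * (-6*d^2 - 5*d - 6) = 48*d^5 + 4*d^4 + 6*d^3 - 100*d^2 - 57*d - 54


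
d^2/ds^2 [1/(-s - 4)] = -2/(s + 4)^3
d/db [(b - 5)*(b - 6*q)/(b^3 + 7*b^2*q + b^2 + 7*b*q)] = (b*(2*b - 6*q - 5)*(b^2 + 7*b*q + b + 7*q) - (b - 5)*(b - 6*q)*(3*b^2 + 14*b*q + 2*b + 7*q))/(b^2*(b^2 + 7*b*q + b + 7*q)^2)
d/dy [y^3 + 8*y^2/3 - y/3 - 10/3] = 3*y^2 + 16*y/3 - 1/3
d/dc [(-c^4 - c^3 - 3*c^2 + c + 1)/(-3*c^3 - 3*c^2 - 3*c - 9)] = (c^6 + 2*c^5 + c^4 + 16*c^3 + 16*c^2 + 20*c - 2)/(3*(c^6 + 2*c^5 + 3*c^4 + 8*c^3 + 7*c^2 + 6*c + 9))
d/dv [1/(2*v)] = -1/(2*v^2)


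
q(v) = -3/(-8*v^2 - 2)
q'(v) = -48*v/(-8*v^2 - 2)^2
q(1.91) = 0.10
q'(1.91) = -0.09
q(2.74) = 0.05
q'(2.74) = -0.03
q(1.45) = 0.16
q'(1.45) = -0.20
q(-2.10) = 0.08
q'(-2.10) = 0.07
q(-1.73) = 0.12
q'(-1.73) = 0.12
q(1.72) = 0.12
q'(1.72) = -0.13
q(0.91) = 0.35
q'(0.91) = -0.59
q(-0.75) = 0.46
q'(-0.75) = 0.85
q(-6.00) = 0.01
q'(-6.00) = 0.00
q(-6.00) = 0.01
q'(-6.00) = 0.00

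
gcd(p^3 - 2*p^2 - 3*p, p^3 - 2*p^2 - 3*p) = p^3 - 2*p^2 - 3*p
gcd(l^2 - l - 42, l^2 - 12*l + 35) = l - 7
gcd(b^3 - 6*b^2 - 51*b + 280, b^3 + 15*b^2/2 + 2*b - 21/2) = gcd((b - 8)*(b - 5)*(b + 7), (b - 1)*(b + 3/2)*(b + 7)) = b + 7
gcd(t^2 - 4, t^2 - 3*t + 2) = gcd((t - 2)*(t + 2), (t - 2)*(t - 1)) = t - 2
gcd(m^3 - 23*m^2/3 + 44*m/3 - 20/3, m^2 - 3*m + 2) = m - 2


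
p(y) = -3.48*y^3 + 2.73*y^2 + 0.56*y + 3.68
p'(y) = -10.44*y^2 + 5.46*y + 0.56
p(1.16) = 2.57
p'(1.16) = -7.15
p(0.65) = 4.24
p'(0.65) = -0.30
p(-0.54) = 4.72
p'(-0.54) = -5.43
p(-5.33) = 605.19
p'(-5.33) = -325.13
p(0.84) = 4.01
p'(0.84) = -2.22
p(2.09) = -14.99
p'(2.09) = -33.63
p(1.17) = 2.50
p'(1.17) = -7.34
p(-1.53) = 21.68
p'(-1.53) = -32.23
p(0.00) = 3.68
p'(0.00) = 0.56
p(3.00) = -64.03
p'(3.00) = -77.02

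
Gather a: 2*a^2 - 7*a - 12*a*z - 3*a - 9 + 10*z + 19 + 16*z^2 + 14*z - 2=2*a^2 + a*(-12*z - 10) + 16*z^2 + 24*z + 8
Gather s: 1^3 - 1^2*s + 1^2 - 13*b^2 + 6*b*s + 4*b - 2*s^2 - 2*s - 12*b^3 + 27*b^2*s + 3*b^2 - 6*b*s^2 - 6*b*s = -12*b^3 - 10*b^2 + 4*b + s^2*(-6*b - 2) + s*(27*b^2 - 3) + 2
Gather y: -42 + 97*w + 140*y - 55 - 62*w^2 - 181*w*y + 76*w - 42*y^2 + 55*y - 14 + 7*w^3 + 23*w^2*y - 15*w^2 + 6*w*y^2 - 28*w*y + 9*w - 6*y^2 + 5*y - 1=7*w^3 - 77*w^2 + 182*w + y^2*(6*w - 48) + y*(23*w^2 - 209*w + 200) - 112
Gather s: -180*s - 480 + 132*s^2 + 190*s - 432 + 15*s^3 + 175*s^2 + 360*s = 15*s^3 + 307*s^2 + 370*s - 912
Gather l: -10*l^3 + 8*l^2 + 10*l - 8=-10*l^3 + 8*l^2 + 10*l - 8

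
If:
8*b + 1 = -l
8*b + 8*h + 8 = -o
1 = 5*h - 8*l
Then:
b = 5*o/472 - 2/59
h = -8*o/59 - 57/59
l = -5*o/59 - 43/59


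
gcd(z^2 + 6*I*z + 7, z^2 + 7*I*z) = z + 7*I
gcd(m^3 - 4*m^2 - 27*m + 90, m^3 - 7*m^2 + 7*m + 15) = m - 3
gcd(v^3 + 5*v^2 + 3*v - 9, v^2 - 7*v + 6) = v - 1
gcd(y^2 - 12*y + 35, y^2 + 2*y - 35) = y - 5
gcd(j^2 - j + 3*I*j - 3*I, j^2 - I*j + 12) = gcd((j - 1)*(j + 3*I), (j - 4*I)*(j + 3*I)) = j + 3*I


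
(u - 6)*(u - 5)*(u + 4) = u^3 - 7*u^2 - 14*u + 120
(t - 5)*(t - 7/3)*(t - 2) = t^3 - 28*t^2/3 + 79*t/3 - 70/3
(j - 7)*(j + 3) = j^2 - 4*j - 21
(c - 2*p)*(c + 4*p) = c^2 + 2*c*p - 8*p^2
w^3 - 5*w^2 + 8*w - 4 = (w - 2)^2*(w - 1)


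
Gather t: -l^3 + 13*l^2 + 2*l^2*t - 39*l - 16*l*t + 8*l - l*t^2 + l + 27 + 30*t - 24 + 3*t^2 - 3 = -l^3 + 13*l^2 - 30*l + t^2*(3 - l) + t*(2*l^2 - 16*l + 30)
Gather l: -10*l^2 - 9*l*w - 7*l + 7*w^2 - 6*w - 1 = -10*l^2 + l*(-9*w - 7) + 7*w^2 - 6*w - 1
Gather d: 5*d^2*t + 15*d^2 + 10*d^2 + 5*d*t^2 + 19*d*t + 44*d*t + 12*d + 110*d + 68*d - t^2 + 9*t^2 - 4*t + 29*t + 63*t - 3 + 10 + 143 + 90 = d^2*(5*t + 25) + d*(5*t^2 + 63*t + 190) + 8*t^2 + 88*t + 240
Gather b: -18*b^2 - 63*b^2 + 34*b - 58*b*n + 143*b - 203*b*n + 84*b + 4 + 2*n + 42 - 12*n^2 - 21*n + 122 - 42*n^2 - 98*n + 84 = -81*b^2 + b*(261 - 261*n) - 54*n^2 - 117*n + 252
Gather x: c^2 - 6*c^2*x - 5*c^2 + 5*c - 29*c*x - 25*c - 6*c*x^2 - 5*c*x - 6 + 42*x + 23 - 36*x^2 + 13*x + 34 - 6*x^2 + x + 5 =-4*c^2 - 20*c + x^2*(-6*c - 42) + x*(-6*c^2 - 34*c + 56) + 56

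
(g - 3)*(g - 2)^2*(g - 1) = g^4 - 8*g^3 + 23*g^2 - 28*g + 12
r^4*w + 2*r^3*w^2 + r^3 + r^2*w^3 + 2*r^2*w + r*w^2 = r*(r + w)^2*(r*w + 1)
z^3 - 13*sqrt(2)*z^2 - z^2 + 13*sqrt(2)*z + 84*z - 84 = (z - 1)*(z - 7*sqrt(2))*(z - 6*sqrt(2))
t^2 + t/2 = t*(t + 1/2)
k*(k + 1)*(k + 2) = k^3 + 3*k^2 + 2*k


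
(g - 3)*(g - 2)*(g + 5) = g^3 - 19*g + 30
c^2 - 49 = (c - 7)*(c + 7)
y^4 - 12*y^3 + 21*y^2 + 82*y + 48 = (y - 8)*(y - 6)*(y + 1)^2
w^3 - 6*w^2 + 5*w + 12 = (w - 4)*(w - 3)*(w + 1)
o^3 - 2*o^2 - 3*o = o*(o - 3)*(o + 1)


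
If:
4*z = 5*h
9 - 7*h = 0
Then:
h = 9/7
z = 45/28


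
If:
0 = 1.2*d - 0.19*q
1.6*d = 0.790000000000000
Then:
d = 0.49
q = 3.12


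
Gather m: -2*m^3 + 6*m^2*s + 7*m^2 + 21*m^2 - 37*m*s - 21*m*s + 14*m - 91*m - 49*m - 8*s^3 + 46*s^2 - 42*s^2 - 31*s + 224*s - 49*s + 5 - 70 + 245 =-2*m^3 + m^2*(6*s + 28) + m*(-58*s - 126) - 8*s^3 + 4*s^2 + 144*s + 180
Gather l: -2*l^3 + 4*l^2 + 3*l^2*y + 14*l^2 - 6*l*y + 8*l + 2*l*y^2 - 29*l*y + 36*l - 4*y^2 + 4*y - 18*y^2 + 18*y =-2*l^3 + l^2*(3*y + 18) + l*(2*y^2 - 35*y + 44) - 22*y^2 + 22*y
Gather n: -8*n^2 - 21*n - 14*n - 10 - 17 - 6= -8*n^2 - 35*n - 33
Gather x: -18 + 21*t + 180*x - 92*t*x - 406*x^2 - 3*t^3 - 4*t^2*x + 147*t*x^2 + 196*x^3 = -3*t^3 + 21*t + 196*x^3 + x^2*(147*t - 406) + x*(-4*t^2 - 92*t + 180) - 18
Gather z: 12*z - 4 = 12*z - 4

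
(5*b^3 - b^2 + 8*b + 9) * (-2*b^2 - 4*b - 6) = -10*b^5 - 18*b^4 - 42*b^3 - 44*b^2 - 84*b - 54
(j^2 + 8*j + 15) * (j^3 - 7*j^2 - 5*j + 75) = j^5 + j^4 - 46*j^3 - 70*j^2 + 525*j + 1125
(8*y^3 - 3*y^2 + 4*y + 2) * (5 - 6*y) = -48*y^4 + 58*y^3 - 39*y^2 + 8*y + 10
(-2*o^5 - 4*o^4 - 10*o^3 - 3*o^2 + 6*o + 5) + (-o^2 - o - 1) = -2*o^5 - 4*o^4 - 10*o^3 - 4*o^2 + 5*o + 4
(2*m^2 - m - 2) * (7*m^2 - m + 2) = 14*m^4 - 9*m^3 - 9*m^2 - 4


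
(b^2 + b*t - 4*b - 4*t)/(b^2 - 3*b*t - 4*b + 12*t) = (-b - t)/(-b + 3*t)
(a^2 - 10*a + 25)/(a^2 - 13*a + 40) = (a - 5)/(a - 8)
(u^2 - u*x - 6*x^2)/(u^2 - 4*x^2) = (-u + 3*x)/(-u + 2*x)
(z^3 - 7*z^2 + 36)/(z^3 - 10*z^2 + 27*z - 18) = (z + 2)/(z - 1)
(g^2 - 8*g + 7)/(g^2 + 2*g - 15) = (g^2 - 8*g + 7)/(g^2 + 2*g - 15)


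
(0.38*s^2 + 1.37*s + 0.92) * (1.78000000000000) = 0.6764*s^2 + 2.4386*s + 1.6376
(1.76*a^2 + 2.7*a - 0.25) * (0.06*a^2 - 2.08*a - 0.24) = 0.1056*a^4 - 3.4988*a^3 - 6.0534*a^2 - 0.128*a + 0.06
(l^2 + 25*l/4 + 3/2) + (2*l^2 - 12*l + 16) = 3*l^2 - 23*l/4 + 35/2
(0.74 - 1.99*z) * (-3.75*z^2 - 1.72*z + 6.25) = 7.4625*z^3 + 0.6478*z^2 - 13.7103*z + 4.625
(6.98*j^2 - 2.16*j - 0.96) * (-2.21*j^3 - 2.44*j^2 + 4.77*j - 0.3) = -15.4258*j^5 - 12.2576*j^4 + 40.6866*j^3 - 10.0548*j^2 - 3.9312*j + 0.288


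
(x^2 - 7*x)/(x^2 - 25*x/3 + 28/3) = 3*x/(3*x - 4)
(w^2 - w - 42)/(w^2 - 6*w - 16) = (-w^2 + w + 42)/(-w^2 + 6*w + 16)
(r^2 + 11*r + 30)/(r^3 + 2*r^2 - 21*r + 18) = (r + 5)/(r^2 - 4*r + 3)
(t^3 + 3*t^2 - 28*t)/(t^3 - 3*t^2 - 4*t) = (t + 7)/(t + 1)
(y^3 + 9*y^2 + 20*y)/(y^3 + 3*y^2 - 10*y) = (y + 4)/(y - 2)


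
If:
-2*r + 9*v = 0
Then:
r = 9*v/2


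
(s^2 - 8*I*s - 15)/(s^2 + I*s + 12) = (s - 5*I)/(s + 4*I)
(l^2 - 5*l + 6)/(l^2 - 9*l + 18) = (l - 2)/(l - 6)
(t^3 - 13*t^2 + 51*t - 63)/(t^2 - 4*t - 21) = (t^2 - 6*t + 9)/(t + 3)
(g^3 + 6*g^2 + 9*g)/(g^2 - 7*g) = (g^2 + 6*g + 9)/(g - 7)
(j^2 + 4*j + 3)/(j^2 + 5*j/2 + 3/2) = 2*(j + 3)/(2*j + 3)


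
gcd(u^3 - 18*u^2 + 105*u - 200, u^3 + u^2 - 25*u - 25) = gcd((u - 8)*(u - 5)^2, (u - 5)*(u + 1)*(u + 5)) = u - 5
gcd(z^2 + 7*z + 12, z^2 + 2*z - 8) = z + 4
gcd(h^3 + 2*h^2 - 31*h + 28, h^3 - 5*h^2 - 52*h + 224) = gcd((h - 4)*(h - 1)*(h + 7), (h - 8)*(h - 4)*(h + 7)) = h^2 + 3*h - 28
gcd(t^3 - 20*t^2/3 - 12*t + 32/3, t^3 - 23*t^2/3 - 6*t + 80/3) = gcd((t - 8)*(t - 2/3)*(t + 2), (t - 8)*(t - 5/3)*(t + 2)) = t^2 - 6*t - 16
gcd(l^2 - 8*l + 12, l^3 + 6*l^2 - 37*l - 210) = l - 6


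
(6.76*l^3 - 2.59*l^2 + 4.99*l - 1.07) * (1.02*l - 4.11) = 6.8952*l^4 - 30.4254*l^3 + 15.7347*l^2 - 21.6003*l + 4.3977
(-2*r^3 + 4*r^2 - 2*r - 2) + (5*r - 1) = -2*r^3 + 4*r^2 + 3*r - 3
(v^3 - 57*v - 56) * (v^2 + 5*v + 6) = v^5 + 5*v^4 - 51*v^3 - 341*v^2 - 622*v - 336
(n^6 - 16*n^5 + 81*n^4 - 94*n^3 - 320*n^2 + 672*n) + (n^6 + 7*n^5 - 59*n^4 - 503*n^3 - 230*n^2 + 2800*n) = 2*n^6 - 9*n^5 + 22*n^4 - 597*n^3 - 550*n^2 + 3472*n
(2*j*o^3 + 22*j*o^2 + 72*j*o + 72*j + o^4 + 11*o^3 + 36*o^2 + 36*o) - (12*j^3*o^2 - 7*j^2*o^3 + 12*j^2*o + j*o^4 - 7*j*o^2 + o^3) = -12*j^3*o^2 + 7*j^2*o^3 - 12*j^2*o - j*o^4 + 2*j*o^3 + 29*j*o^2 + 72*j*o + 72*j + o^4 + 10*o^3 + 36*o^2 + 36*o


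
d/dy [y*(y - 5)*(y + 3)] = 3*y^2 - 4*y - 15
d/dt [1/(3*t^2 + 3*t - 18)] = (-2*t - 1)/(3*(t^2 + t - 6)^2)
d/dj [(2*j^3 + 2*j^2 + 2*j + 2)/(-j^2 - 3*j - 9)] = 2*(-j^4 - 6*j^3 - 29*j^2 - 16*j - 6)/(j^4 + 6*j^3 + 27*j^2 + 54*j + 81)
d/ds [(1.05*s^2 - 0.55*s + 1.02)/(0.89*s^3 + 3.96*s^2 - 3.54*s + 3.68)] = (-0.9345*s^4 + 0.979000000000001*s^3 - 4.2624*s^2 - 0.3504*s + 1.5868)/(0.7921*s^6 + 7.0488*s^5 + 9.3804*s^4 - 21.4864*s^3 + 41.6772*s^2 - 26.0544*s + 13.5424)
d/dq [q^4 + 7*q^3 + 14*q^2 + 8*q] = 4*q^3 + 21*q^2 + 28*q + 8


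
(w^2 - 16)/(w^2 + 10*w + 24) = (w - 4)/(w + 6)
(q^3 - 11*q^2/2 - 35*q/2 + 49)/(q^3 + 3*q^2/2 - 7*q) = (q - 7)/q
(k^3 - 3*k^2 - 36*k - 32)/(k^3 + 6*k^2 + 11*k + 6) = (k^2 - 4*k - 32)/(k^2 + 5*k + 6)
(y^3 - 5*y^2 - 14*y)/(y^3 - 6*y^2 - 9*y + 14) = y/(y - 1)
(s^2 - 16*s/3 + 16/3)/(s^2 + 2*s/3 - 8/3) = (s - 4)/(s + 2)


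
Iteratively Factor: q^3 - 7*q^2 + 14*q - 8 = (q - 1)*(q^2 - 6*q + 8) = (q - 2)*(q - 1)*(q - 4)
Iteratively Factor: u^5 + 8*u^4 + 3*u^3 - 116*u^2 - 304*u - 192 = (u + 4)*(u^4 + 4*u^3 - 13*u^2 - 64*u - 48) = (u - 4)*(u + 4)*(u^3 + 8*u^2 + 19*u + 12) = (u - 4)*(u + 4)^2*(u^2 + 4*u + 3) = (u - 4)*(u + 3)*(u + 4)^2*(u + 1)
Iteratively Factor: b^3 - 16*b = (b)*(b^2 - 16) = b*(b + 4)*(b - 4)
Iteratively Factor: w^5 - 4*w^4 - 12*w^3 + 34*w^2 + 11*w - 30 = (w - 5)*(w^4 + w^3 - 7*w^2 - w + 6) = (w - 5)*(w - 2)*(w^3 + 3*w^2 - w - 3) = (w - 5)*(w - 2)*(w + 3)*(w^2 - 1) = (w - 5)*(w - 2)*(w - 1)*(w + 3)*(w + 1)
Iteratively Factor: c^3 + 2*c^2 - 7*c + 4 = (c - 1)*(c^2 + 3*c - 4) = (c - 1)^2*(c + 4)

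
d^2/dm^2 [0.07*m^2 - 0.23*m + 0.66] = 0.140000000000000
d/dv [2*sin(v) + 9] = 2*cos(v)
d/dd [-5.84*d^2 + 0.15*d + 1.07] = 0.15 - 11.68*d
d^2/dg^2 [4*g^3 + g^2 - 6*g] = 24*g + 2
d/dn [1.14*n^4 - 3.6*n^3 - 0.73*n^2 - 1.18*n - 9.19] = 4.56*n^3 - 10.8*n^2 - 1.46*n - 1.18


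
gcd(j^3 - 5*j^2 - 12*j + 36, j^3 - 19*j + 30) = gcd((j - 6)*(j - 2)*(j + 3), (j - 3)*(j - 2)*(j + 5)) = j - 2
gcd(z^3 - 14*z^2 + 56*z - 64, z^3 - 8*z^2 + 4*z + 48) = z - 4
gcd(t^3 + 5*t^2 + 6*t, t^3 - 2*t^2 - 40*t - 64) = t + 2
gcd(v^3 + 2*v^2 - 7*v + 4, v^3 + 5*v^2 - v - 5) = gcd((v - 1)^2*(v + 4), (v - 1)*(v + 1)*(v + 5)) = v - 1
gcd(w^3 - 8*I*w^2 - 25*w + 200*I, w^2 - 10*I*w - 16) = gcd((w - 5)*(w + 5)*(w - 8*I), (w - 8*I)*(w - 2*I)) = w - 8*I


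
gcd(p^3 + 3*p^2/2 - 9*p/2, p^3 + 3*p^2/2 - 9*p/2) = p^3 + 3*p^2/2 - 9*p/2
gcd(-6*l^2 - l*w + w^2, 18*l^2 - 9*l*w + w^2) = -3*l + w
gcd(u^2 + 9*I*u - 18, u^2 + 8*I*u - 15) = u + 3*I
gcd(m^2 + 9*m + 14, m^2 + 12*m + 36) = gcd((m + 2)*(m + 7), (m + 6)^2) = 1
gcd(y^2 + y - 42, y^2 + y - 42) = y^2 + y - 42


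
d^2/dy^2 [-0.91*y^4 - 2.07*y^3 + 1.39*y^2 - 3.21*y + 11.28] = -10.92*y^2 - 12.42*y + 2.78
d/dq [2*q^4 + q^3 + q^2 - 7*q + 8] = 8*q^3 + 3*q^2 + 2*q - 7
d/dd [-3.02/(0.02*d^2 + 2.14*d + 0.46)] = (0.1208*d + 6.4628)/(0.02*d^2 + 2.14*d + 0.46)^2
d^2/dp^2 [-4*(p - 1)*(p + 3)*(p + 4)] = -24*p - 48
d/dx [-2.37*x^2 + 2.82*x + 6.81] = 2.82 - 4.74*x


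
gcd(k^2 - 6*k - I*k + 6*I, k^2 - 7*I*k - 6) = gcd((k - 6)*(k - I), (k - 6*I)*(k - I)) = k - I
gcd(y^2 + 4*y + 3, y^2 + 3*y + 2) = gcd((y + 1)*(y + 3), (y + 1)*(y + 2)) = y + 1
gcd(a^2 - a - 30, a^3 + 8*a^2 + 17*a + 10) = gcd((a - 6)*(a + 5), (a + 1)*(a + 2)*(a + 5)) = a + 5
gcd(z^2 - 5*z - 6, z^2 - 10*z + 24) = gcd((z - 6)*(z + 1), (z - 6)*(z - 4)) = z - 6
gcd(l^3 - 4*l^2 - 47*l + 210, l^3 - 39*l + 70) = l^2 + 2*l - 35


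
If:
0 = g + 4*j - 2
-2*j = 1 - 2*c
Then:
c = j + 1/2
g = 2 - 4*j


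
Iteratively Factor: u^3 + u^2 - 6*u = (u)*(u^2 + u - 6) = u*(u + 3)*(u - 2)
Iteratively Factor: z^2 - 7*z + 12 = (z - 4)*(z - 3)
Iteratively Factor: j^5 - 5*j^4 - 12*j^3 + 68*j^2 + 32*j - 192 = (j - 4)*(j^4 - j^3 - 16*j^2 + 4*j + 48) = (j - 4)*(j - 2)*(j^3 + j^2 - 14*j - 24) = (j - 4)*(j - 2)*(j + 2)*(j^2 - j - 12) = (j - 4)*(j - 2)*(j + 2)*(j + 3)*(j - 4)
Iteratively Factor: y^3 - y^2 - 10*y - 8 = (y + 2)*(y^2 - 3*y - 4) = (y + 1)*(y + 2)*(y - 4)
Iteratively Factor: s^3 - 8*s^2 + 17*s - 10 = (s - 1)*(s^2 - 7*s + 10) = (s - 2)*(s - 1)*(s - 5)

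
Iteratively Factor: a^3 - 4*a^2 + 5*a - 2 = (a - 1)*(a^2 - 3*a + 2) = (a - 2)*(a - 1)*(a - 1)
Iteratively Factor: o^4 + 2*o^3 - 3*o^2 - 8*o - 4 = (o + 2)*(o^3 - 3*o - 2) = (o + 1)*(o + 2)*(o^2 - o - 2) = (o - 2)*(o + 1)*(o + 2)*(o + 1)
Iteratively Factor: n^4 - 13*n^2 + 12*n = (n)*(n^3 - 13*n + 12) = n*(n + 4)*(n^2 - 4*n + 3) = n*(n - 3)*(n + 4)*(n - 1)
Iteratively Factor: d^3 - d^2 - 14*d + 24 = (d - 2)*(d^2 + d - 12) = (d - 3)*(d - 2)*(d + 4)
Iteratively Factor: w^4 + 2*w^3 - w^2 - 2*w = (w - 1)*(w^3 + 3*w^2 + 2*w) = (w - 1)*(w + 2)*(w^2 + w) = w*(w - 1)*(w + 2)*(w + 1)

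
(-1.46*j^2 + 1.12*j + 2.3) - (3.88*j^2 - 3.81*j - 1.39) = -5.34*j^2 + 4.93*j + 3.69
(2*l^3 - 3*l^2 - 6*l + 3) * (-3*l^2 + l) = -6*l^5 + 11*l^4 + 15*l^3 - 15*l^2 + 3*l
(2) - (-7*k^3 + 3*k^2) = 7*k^3 - 3*k^2 + 2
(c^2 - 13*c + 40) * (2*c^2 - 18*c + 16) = 2*c^4 - 44*c^3 + 330*c^2 - 928*c + 640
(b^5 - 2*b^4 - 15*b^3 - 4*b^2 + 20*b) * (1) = b^5 - 2*b^4 - 15*b^3 - 4*b^2 + 20*b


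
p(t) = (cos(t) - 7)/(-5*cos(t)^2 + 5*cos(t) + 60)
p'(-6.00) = 0.00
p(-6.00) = -0.10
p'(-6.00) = 0.00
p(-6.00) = -0.10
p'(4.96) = 0.02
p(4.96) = -0.11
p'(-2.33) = 0.04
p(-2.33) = -0.14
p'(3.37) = 0.01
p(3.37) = -0.16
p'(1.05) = -0.01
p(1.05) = -0.11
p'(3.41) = 0.02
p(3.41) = -0.16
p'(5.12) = 0.02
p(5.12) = -0.11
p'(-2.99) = 0.01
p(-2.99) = -0.16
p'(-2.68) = 0.03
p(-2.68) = -0.15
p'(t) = (-10*sin(t)*cos(t) + 5*sin(t))*(cos(t) - 7)/(-5*cos(t)^2 + 5*cos(t) + 60)^2 - sin(t)/(-5*cos(t)^2 + 5*cos(t) + 60) = (sin(t)^2 + 14*cos(t) - 20)*sin(t)/(5*(sin(t)^2 + cos(t) + 11)^2)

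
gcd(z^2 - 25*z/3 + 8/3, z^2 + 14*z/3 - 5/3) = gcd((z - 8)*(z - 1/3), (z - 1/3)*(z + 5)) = z - 1/3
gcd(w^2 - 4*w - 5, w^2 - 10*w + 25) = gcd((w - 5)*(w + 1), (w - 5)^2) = w - 5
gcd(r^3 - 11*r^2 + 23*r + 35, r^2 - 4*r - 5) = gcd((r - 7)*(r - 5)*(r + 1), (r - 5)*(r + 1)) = r^2 - 4*r - 5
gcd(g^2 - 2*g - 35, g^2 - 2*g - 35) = g^2 - 2*g - 35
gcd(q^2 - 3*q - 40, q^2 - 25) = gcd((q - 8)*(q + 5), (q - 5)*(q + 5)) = q + 5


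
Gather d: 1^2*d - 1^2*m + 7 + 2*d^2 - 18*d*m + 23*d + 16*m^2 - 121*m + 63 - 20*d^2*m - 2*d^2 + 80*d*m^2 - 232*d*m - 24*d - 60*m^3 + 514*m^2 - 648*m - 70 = -20*d^2*m + d*(80*m^2 - 250*m) - 60*m^3 + 530*m^2 - 770*m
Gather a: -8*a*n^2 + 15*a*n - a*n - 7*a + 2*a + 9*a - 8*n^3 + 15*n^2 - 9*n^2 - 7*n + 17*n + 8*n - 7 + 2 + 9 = a*(-8*n^2 + 14*n + 4) - 8*n^3 + 6*n^2 + 18*n + 4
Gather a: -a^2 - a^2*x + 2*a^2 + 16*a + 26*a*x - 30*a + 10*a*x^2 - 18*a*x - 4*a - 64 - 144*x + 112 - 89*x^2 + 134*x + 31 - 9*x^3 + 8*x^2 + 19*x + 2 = a^2*(1 - x) + a*(10*x^2 + 8*x - 18) - 9*x^3 - 81*x^2 + 9*x + 81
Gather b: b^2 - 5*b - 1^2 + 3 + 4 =b^2 - 5*b + 6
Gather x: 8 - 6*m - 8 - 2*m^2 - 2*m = -2*m^2 - 8*m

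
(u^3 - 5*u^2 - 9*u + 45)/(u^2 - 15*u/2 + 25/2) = 2*(u^2 - 9)/(2*u - 5)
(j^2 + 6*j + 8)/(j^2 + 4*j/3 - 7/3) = 3*(j^2 + 6*j + 8)/(3*j^2 + 4*j - 7)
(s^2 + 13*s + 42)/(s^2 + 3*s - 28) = (s + 6)/(s - 4)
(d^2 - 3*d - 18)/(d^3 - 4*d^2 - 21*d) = (d - 6)/(d*(d - 7))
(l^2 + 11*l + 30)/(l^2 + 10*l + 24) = (l + 5)/(l + 4)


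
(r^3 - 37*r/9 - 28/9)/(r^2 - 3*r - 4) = (r^2 - r - 28/9)/(r - 4)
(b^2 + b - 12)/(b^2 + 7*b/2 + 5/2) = 2*(b^2 + b - 12)/(2*b^2 + 7*b + 5)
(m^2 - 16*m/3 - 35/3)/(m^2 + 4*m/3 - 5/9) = 3*(m - 7)/(3*m - 1)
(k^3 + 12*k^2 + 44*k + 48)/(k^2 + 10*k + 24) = k + 2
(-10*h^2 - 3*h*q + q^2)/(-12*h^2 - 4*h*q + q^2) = (-5*h + q)/(-6*h + q)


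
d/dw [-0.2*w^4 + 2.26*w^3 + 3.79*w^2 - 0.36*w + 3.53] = -0.8*w^3 + 6.78*w^2 + 7.58*w - 0.36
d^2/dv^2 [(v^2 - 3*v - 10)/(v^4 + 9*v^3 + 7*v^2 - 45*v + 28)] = 2*(3*v^6 + 15*v^5 - 215*v^4 - 2317*v^3 - 10002*v^2 - 23798*v - 21286)/(v^10 + 29*v^9 + 321*v^8 + 1585*v^7 + 2351*v^6 - 6873*v^5 - 18709*v^4 + 20539*v^3 + 40740*v^2 - 61936*v + 21952)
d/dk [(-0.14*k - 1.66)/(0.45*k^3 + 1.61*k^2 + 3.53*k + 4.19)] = (0.126*k^3 + 2.4664*k^2 + 5.3452*k + 5.2732)/(0.2025*k^6 + 1.449*k^5 + 5.7691*k^4 + 15.1376*k^3 + 25.9527*k^2 + 29.5814*k + 17.5561)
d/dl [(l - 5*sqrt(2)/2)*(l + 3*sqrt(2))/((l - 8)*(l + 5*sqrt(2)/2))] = (-16*l^2 + 4*sqrt(2)*l^2 - 80*sqrt(2)*l + 60*l - 280 + 75*sqrt(2))/(2*l^4 - 32*l^3 + 10*sqrt(2)*l^3 - 160*sqrt(2)*l^2 + 153*l^2 - 400*l + 640*sqrt(2)*l + 1600)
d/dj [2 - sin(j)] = -cos(j)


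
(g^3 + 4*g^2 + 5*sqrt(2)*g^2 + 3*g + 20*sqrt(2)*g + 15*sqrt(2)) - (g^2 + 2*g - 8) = g^3 + 3*g^2 + 5*sqrt(2)*g^2 + g + 20*sqrt(2)*g + 8 + 15*sqrt(2)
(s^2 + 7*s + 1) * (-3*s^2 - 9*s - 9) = -3*s^4 - 30*s^3 - 75*s^2 - 72*s - 9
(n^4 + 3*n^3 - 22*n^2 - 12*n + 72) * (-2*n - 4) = -2*n^5 - 10*n^4 + 32*n^3 + 112*n^2 - 96*n - 288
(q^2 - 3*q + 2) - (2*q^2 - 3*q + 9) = -q^2 - 7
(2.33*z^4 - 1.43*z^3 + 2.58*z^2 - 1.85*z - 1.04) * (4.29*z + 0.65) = 9.9957*z^5 - 4.6202*z^4 + 10.1387*z^3 - 6.2595*z^2 - 5.6641*z - 0.676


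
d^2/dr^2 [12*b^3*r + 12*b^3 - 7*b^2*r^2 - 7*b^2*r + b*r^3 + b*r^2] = 2*b*(-7*b + 3*r + 1)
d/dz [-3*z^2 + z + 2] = 1 - 6*z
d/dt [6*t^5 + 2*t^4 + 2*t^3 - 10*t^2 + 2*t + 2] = 30*t^4 + 8*t^3 + 6*t^2 - 20*t + 2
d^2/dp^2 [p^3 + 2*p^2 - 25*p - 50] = 6*p + 4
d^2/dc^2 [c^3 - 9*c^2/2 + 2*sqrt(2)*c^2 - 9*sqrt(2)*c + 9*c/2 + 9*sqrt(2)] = 6*c - 9 + 4*sqrt(2)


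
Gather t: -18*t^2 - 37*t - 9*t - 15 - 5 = -18*t^2 - 46*t - 20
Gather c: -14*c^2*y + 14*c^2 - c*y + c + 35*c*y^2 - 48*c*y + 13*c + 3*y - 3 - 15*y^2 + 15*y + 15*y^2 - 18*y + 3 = c^2*(14 - 14*y) + c*(35*y^2 - 49*y + 14)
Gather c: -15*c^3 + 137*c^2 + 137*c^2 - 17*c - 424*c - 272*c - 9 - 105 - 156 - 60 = -15*c^3 + 274*c^2 - 713*c - 330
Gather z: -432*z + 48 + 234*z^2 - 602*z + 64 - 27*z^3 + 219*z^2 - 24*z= -27*z^3 + 453*z^2 - 1058*z + 112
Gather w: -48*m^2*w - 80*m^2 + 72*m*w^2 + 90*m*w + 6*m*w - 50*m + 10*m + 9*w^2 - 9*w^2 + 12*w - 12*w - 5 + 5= -80*m^2 + 72*m*w^2 - 40*m + w*(-48*m^2 + 96*m)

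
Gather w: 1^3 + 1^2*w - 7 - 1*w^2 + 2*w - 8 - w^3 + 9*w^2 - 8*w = -w^3 + 8*w^2 - 5*w - 14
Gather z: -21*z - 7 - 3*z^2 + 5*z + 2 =-3*z^2 - 16*z - 5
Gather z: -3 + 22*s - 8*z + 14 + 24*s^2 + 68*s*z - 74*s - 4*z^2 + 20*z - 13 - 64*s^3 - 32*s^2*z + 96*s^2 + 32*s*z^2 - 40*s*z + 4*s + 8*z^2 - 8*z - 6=-64*s^3 + 120*s^2 - 48*s + z^2*(32*s + 4) + z*(-32*s^2 + 28*s + 4) - 8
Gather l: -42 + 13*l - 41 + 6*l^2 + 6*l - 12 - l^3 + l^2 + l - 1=-l^3 + 7*l^2 + 20*l - 96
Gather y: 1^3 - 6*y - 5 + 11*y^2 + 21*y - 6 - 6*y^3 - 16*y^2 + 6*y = -6*y^3 - 5*y^2 + 21*y - 10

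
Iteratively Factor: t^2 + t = (t)*(t + 1)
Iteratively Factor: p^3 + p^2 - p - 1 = (p + 1)*(p^2 - 1) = (p - 1)*(p + 1)*(p + 1)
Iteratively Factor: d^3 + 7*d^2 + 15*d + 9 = (d + 3)*(d^2 + 4*d + 3) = (d + 3)^2*(d + 1)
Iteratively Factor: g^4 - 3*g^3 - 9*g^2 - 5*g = (g)*(g^3 - 3*g^2 - 9*g - 5) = g*(g - 5)*(g^2 + 2*g + 1) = g*(g - 5)*(g + 1)*(g + 1)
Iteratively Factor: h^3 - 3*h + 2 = (h - 1)*(h^2 + h - 2) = (h - 1)^2*(h + 2)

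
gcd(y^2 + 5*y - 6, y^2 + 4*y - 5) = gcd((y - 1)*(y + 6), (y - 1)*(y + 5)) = y - 1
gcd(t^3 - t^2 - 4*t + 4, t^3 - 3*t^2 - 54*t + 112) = t - 2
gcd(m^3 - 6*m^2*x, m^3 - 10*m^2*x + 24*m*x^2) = -m^2 + 6*m*x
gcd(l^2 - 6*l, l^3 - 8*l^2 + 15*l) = l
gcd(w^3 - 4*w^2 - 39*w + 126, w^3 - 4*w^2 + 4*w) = 1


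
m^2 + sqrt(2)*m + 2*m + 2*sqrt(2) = (m + 2)*(m + sqrt(2))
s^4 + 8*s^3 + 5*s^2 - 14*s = s*(s - 1)*(s + 2)*(s + 7)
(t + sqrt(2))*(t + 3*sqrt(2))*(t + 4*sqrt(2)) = t^3 + 8*sqrt(2)*t^2 + 38*t + 24*sqrt(2)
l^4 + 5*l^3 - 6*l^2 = l^2*(l - 1)*(l + 6)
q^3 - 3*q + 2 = (q - 1)^2*(q + 2)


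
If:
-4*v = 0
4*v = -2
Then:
No Solution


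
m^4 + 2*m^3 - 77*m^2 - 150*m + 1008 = (m - 8)*(m - 3)*(m + 6)*(m + 7)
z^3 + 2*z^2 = z^2*(z + 2)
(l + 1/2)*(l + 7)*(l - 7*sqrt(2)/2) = l^3 - 7*sqrt(2)*l^2/2 + 15*l^2/2 - 105*sqrt(2)*l/4 + 7*l/2 - 49*sqrt(2)/4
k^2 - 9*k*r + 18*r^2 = (k - 6*r)*(k - 3*r)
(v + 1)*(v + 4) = v^2 + 5*v + 4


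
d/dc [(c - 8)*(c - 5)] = 2*c - 13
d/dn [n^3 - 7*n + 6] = 3*n^2 - 7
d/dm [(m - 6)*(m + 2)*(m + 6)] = 3*m^2 + 4*m - 36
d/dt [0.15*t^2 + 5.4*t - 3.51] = 0.3*t + 5.4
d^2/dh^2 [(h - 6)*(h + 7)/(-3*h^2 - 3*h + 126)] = 0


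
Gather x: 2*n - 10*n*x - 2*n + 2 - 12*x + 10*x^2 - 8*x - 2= 10*x^2 + x*(-10*n - 20)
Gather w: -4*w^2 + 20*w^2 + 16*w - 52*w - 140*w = 16*w^2 - 176*w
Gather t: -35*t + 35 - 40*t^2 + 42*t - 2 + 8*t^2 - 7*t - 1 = 32 - 32*t^2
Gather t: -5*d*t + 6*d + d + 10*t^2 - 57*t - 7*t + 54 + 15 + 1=7*d + 10*t^2 + t*(-5*d - 64) + 70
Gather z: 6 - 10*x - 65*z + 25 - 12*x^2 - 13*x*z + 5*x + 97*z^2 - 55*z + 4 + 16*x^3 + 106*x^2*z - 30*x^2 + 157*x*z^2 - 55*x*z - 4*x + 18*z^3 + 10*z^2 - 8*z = 16*x^3 - 42*x^2 - 9*x + 18*z^3 + z^2*(157*x + 107) + z*(106*x^2 - 68*x - 128) + 35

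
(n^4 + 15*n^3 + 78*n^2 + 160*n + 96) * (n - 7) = n^5 + 8*n^4 - 27*n^3 - 386*n^2 - 1024*n - 672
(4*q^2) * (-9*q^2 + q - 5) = -36*q^4 + 4*q^3 - 20*q^2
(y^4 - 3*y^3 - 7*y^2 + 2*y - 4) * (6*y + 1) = 6*y^5 - 17*y^4 - 45*y^3 + 5*y^2 - 22*y - 4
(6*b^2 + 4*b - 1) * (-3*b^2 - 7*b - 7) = -18*b^4 - 54*b^3 - 67*b^2 - 21*b + 7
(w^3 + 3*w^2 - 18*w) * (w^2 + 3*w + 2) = w^5 + 6*w^4 - 7*w^3 - 48*w^2 - 36*w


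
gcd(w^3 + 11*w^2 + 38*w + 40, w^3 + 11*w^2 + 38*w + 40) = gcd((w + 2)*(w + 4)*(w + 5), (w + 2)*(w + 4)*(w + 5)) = w^3 + 11*w^2 + 38*w + 40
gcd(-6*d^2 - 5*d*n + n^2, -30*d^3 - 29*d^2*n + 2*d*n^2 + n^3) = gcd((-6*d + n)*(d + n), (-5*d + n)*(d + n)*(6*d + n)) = d + n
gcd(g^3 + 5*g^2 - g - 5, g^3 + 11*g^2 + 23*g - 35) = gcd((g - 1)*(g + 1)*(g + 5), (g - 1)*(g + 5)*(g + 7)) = g^2 + 4*g - 5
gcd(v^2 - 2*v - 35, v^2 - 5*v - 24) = 1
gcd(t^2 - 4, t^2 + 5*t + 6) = t + 2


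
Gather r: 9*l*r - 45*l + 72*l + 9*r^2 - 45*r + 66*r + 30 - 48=27*l + 9*r^2 + r*(9*l + 21) - 18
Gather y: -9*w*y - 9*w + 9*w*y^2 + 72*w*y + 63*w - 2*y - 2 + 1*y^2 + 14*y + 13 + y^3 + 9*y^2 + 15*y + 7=54*w + y^3 + y^2*(9*w + 10) + y*(63*w + 27) + 18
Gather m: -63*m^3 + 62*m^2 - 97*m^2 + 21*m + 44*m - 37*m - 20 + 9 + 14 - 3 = -63*m^3 - 35*m^2 + 28*m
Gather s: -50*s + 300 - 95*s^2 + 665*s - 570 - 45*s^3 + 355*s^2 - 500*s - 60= -45*s^3 + 260*s^2 + 115*s - 330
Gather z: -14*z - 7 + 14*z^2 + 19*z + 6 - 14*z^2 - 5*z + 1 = 0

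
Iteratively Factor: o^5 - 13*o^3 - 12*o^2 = (o + 3)*(o^4 - 3*o^3 - 4*o^2) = o*(o + 3)*(o^3 - 3*o^2 - 4*o) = o*(o - 4)*(o + 3)*(o^2 + o) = o^2*(o - 4)*(o + 3)*(o + 1)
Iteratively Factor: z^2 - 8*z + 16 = (z - 4)*(z - 4)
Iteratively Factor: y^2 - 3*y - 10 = (y + 2)*(y - 5)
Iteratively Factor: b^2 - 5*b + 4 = (b - 1)*(b - 4)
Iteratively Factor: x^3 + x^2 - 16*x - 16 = (x - 4)*(x^2 + 5*x + 4) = (x - 4)*(x + 4)*(x + 1)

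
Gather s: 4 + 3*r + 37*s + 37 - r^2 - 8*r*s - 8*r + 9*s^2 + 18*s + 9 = -r^2 - 5*r + 9*s^2 + s*(55 - 8*r) + 50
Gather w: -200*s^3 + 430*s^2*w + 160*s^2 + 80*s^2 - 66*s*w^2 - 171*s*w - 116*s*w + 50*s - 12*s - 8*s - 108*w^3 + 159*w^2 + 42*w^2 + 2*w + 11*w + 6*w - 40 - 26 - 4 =-200*s^3 + 240*s^2 + 30*s - 108*w^3 + w^2*(201 - 66*s) + w*(430*s^2 - 287*s + 19) - 70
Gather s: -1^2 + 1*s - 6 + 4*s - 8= 5*s - 15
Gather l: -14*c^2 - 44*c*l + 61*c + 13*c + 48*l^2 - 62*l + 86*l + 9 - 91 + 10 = -14*c^2 + 74*c + 48*l^2 + l*(24 - 44*c) - 72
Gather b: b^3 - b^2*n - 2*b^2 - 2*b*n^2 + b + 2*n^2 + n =b^3 + b^2*(-n - 2) + b*(1 - 2*n^2) + 2*n^2 + n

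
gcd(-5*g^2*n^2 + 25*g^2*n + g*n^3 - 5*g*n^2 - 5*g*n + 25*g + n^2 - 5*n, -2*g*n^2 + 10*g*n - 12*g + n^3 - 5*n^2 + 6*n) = 1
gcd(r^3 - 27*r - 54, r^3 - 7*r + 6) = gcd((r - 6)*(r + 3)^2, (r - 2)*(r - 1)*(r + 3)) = r + 3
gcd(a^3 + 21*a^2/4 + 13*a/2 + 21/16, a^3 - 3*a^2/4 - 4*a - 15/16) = a^2 + 7*a/4 + 3/8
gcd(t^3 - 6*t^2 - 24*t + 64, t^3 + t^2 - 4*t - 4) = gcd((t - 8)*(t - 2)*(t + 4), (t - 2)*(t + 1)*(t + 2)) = t - 2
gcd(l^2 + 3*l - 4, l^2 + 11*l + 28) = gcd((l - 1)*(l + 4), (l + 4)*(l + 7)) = l + 4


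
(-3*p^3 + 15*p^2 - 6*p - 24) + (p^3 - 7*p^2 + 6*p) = -2*p^3 + 8*p^2 - 24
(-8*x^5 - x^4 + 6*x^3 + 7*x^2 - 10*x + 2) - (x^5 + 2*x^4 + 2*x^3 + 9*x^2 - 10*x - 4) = -9*x^5 - 3*x^4 + 4*x^3 - 2*x^2 + 6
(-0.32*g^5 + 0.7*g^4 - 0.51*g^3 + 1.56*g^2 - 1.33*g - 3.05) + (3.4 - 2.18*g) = -0.32*g^5 + 0.7*g^4 - 0.51*g^3 + 1.56*g^2 - 3.51*g + 0.35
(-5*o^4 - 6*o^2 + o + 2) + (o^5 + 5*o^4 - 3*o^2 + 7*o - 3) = o^5 - 9*o^2 + 8*o - 1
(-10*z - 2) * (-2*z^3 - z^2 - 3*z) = 20*z^4 + 14*z^3 + 32*z^2 + 6*z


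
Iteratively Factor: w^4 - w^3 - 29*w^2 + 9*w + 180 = (w + 4)*(w^3 - 5*w^2 - 9*w + 45) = (w - 5)*(w + 4)*(w^2 - 9) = (w - 5)*(w + 3)*(w + 4)*(w - 3)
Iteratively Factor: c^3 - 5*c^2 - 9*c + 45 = (c - 5)*(c^2 - 9) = (c - 5)*(c - 3)*(c + 3)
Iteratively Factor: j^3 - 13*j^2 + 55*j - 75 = (j - 5)*(j^2 - 8*j + 15) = (j - 5)^2*(j - 3)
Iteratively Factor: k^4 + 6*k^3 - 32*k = (k + 4)*(k^3 + 2*k^2 - 8*k) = (k - 2)*(k + 4)*(k^2 + 4*k) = k*(k - 2)*(k + 4)*(k + 4)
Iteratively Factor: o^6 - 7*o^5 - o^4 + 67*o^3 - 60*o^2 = (o - 4)*(o^5 - 3*o^4 - 13*o^3 + 15*o^2) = (o - 5)*(o - 4)*(o^4 + 2*o^3 - 3*o^2) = o*(o - 5)*(o - 4)*(o^3 + 2*o^2 - 3*o) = o^2*(o - 5)*(o - 4)*(o^2 + 2*o - 3) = o^2*(o - 5)*(o - 4)*(o + 3)*(o - 1)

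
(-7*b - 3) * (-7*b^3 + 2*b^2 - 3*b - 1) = 49*b^4 + 7*b^3 + 15*b^2 + 16*b + 3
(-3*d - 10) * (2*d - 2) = -6*d^2 - 14*d + 20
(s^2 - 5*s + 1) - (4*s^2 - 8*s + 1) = -3*s^2 + 3*s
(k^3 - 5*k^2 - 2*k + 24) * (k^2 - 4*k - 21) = k^5 - 9*k^4 - 3*k^3 + 137*k^2 - 54*k - 504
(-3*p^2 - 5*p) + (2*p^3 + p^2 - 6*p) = 2*p^3 - 2*p^2 - 11*p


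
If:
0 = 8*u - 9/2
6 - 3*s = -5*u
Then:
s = 47/16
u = 9/16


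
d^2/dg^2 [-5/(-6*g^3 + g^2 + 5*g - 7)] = 10*((1 - 18*g)*(6*g^3 - g^2 - 5*g + 7) + (-18*g^2 + 2*g + 5)^2)/(6*g^3 - g^2 - 5*g + 7)^3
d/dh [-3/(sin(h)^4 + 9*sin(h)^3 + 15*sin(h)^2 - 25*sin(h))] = 3*(4*cos(h) + 7/tan(h) - 5*cos(h)/sin(h)^2)/((sin(h) - 1)^2*(sin(h) + 5)^3)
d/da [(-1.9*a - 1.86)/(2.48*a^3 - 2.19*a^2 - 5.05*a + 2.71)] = (9.424*a^3 + 9.6774*a^2 - 8.1468*a - 14.542)/(6.1504*a^6 - 10.8624*a^5 - 20.2519*a^4 + 35.5606*a^3 + 13.6327*a^2 - 27.371*a + 7.3441)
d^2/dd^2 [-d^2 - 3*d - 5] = -2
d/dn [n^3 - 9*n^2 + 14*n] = 3*n^2 - 18*n + 14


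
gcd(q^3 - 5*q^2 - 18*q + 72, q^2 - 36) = q - 6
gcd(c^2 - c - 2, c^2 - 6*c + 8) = c - 2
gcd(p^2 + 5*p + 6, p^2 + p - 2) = p + 2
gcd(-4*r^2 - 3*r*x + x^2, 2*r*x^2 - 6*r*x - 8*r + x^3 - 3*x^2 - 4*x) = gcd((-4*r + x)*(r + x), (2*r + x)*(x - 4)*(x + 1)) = 1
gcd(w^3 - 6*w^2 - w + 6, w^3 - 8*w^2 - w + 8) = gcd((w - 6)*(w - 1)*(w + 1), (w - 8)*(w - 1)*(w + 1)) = w^2 - 1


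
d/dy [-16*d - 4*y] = -4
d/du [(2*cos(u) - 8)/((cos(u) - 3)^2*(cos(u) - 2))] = 4*(cos(u)^2 - 7*cos(u) + 11)*sin(u)/((cos(u) - 3)^3*(cos(u) - 2)^2)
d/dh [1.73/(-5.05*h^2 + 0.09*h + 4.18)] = (17.473*h - 0.1557)/(-5.05*h^2 + 0.09*h + 4.18)^2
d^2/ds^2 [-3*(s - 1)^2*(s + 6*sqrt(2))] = -18*s - 36*sqrt(2) + 12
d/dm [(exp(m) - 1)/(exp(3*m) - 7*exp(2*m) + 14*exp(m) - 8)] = 2*(3 - exp(m))*exp(m)/(exp(4*m) - 12*exp(3*m) + 52*exp(2*m) - 96*exp(m) + 64)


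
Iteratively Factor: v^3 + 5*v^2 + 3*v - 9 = (v + 3)*(v^2 + 2*v - 3) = (v - 1)*(v + 3)*(v + 3)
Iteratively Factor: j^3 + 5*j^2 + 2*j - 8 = (j - 1)*(j^2 + 6*j + 8) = (j - 1)*(j + 4)*(j + 2)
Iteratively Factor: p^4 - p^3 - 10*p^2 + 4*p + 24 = (p - 3)*(p^3 + 2*p^2 - 4*p - 8) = (p - 3)*(p + 2)*(p^2 - 4) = (p - 3)*(p - 2)*(p + 2)*(p + 2)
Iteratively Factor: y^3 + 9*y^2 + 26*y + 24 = (y + 3)*(y^2 + 6*y + 8) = (y + 3)*(y + 4)*(y + 2)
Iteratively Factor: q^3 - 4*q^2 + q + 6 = (q - 3)*(q^2 - q - 2) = (q - 3)*(q + 1)*(q - 2)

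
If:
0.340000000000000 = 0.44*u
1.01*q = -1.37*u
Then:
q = -1.05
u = 0.77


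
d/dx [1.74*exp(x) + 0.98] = 1.74*exp(x)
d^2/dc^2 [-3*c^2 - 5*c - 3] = -6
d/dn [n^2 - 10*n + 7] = 2*n - 10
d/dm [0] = 0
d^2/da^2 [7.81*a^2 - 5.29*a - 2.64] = 15.6200000000000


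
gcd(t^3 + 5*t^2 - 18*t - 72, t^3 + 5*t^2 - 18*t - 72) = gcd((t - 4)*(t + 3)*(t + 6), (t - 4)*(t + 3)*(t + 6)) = t^3 + 5*t^2 - 18*t - 72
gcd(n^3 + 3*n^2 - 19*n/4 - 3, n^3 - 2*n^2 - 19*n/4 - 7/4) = n + 1/2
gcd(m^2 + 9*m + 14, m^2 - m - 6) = m + 2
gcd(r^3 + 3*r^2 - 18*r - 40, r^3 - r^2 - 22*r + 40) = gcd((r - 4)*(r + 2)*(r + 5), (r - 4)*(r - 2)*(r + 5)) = r^2 + r - 20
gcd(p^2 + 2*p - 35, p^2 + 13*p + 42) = p + 7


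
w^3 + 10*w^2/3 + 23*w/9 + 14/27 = (w + 1/3)*(w + 2/3)*(w + 7/3)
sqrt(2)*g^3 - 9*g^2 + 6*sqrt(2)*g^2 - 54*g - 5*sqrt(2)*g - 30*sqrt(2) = (g + 6)*(g - 5*sqrt(2))*(sqrt(2)*g + 1)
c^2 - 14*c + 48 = (c - 8)*(c - 6)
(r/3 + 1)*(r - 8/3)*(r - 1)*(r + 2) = r^4/3 + 4*r^3/9 - 29*r^2/9 - 26*r/9 + 16/3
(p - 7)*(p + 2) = p^2 - 5*p - 14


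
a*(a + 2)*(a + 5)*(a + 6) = a^4 + 13*a^3 + 52*a^2 + 60*a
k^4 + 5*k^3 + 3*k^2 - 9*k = k*(k - 1)*(k + 3)^2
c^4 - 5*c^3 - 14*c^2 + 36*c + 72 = (c - 6)*(c - 3)*(c + 2)^2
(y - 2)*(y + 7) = y^2 + 5*y - 14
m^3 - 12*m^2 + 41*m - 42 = (m - 7)*(m - 3)*(m - 2)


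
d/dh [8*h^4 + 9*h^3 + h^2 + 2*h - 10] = 32*h^3 + 27*h^2 + 2*h + 2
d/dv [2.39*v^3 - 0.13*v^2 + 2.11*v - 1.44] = 7.17*v^2 - 0.26*v + 2.11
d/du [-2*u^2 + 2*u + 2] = 2 - 4*u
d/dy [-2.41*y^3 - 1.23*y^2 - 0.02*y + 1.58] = -7.23*y^2 - 2.46*y - 0.02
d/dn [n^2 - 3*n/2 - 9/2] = 2*n - 3/2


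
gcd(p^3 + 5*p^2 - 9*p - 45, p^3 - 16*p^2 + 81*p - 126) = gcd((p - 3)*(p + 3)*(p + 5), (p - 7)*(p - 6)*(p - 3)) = p - 3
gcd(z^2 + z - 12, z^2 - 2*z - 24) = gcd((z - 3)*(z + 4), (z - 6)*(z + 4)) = z + 4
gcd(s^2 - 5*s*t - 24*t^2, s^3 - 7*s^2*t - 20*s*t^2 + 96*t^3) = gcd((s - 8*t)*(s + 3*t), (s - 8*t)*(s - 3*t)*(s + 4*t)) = s - 8*t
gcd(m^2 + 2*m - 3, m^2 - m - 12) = m + 3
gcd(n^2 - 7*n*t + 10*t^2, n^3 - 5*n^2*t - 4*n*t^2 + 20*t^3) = n^2 - 7*n*t + 10*t^2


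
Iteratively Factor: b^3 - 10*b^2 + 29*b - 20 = (b - 1)*(b^2 - 9*b + 20) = (b - 5)*(b - 1)*(b - 4)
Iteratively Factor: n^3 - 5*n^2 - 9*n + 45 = (n + 3)*(n^2 - 8*n + 15) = (n - 5)*(n + 3)*(n - 3)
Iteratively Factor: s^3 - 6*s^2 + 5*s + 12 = (s - 4)*(s^2 - 2*s - 3) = (s - 4)*(s + 1)*(s - 3)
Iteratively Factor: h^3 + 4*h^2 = (h + 4)*(h^2) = h*(h + 4)*(h)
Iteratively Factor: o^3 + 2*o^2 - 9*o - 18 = (o - 3)*(o^2 + 5*o + 6) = (o - 3)*(o + 2)*(o + 3)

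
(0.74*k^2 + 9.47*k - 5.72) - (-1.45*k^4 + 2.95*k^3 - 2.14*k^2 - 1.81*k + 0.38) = 1.45*k^4 - 2.95*k^3 + 2.88*k^2 + 11.28*k - 6.1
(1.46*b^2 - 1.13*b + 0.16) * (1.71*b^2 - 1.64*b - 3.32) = 2.4966*b^4 - 4.3267*b^3 - 2.7204*b^2 + 3.4892*b - 0.5312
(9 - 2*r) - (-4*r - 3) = 2*r + 12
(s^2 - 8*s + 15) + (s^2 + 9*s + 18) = 2*s^2 + s + 33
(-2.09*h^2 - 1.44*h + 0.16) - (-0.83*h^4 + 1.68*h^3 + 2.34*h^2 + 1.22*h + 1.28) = 0.83*h^4 - 1.68*h^3 - 4.43*h^2 - 2.66*h - 1.12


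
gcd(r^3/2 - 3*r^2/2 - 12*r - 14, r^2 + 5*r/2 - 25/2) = 1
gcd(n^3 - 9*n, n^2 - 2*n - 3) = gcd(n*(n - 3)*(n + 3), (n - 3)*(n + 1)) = n - 3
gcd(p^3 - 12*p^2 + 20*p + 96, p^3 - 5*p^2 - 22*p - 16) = p^2 - 6*p - 16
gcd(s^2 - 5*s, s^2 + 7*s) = s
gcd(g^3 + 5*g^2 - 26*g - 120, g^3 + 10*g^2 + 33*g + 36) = g + 4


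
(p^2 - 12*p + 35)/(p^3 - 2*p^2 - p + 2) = (p^2 - 12*p + 35)/(p^3 - 2*p^2 - p + 2)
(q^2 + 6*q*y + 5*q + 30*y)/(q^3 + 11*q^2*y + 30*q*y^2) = (q + 5)/(q*(q + 5*y))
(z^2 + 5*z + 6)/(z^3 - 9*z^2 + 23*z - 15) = (z^2 + 5*z + 6)/(z^3 - 9*z^2 + 23*z - 15)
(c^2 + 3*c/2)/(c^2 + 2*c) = (c + 3/2)/(c + 2)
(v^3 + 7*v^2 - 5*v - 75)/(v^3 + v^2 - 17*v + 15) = (v + 5)/(v - 1)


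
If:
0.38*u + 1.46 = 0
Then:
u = -3.84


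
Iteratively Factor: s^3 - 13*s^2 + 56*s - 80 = (s - 4)*(s^2 - 9*s + 20) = (s - 4)^2*(s - 5)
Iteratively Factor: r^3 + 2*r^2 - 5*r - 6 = (r - 2)*(r^2 + 4*r + 3) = (r - 2)*(r + 3)*(r + 1)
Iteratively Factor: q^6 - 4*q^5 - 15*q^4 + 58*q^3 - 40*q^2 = (q)*(q^5 - 4*q^4 - 15*q^3 + 58*q^2 - 40*q) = q*(q + 4)*(q^4 - 8*q^3 + 17*q^2 - 10*q) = q*(q - 2)*(q + 4)*(q^3 - 6*q^2 + 5*q) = q*(q - 5)*(q - 2)*(q + 4)*(q^2 - q) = q*(q - 5)*(q - 2)*(q - 1)*(q + 4)*(q)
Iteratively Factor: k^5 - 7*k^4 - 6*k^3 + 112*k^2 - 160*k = (k)*(k^4 - 7*k^3 - 6*k^2 + 112*k - 160) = k*(k + 4)*(k^3 - 11*k^2 + 38*k - 40) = k*(k - 2)*(k + 4)*(k^2 - 9*k + 20) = k*(k - 5)*(k - 2)*(k + 4)*(k - 4)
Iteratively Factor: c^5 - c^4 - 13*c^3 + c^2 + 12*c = (c + 3)*(c^4 - 4*c^3 - c^2 + 4*c) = c*(c + 3)*(c^3 - 4*c^2 - c + 4) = c*(c - 1)*(c + 3)*(c^2 - 3*c - 4) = c*(c - 4)*(c - 1)*(c + 3)*(c + 1)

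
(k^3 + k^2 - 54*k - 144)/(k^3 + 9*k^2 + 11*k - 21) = (k^2 - 2*k - 48)/(k^2 + 6*k - 7)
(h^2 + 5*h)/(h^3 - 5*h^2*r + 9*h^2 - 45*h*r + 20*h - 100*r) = h/(h^2 - 5*h*r + 4*h - 20*r)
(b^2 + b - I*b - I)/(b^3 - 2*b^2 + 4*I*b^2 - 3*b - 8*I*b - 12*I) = (b - I)/(b^2 + b*(-3 + 4*I) - 12*I)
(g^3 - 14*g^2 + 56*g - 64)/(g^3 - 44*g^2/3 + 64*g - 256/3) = 3*(g - 2)/(3*g - 8)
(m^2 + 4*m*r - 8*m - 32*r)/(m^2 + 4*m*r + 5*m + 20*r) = (m - 8)/(m + 5)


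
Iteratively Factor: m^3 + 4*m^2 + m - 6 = (m + 2)*(m^2 + 2*m - 3) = (m - 1)*(m + 2)*(m + 3)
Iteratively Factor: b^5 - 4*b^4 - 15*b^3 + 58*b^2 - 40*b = (b - 1)*(b^4 - 3*b^3 - 18*b^2 + 40*b) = (b - 5)*(b - 1)*(b^3 + 2*b^2 - 8*b) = (b - 5)*(b - 2)*(b - 1)*(b^2 + 4*b) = (b - 5)*(b - 2)*(b - 1)*(b + 4)*(b)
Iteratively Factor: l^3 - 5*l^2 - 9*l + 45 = (l + 3)*(l^2 - 8*l + 15) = (l - 3)*(l + 3)*(l - 5)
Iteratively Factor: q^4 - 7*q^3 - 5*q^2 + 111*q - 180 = (q - 3)*(q^3 - 4*q^2 - 17*q + 60) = (q - 3)*(q + 4)*(q^2 - 8*q + 15) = (q - 5)*(q - 3)*(q + 4)*(q - 3)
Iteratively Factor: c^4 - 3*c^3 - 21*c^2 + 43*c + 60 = (c - 3)*(c^3 - 21*c - 20) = (c - 3)*(c + 1)*(c^2 - c - 20) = (c - 3)*(c + 1)*(c + 4)*(c - 5)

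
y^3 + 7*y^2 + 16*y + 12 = (y + 2)^2*(y + 3)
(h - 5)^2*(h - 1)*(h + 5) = h^4 - 6*h^3 - 20*h^2 + 150*h - 125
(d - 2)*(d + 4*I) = d^2 - 2*d + 4*I*d - 8*I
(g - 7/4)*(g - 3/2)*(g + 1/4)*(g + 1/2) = g^4 - 5*g^3/2 + 5*g^2/16 + 25*g/16 + 21/64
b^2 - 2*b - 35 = (b - 7)*(b + 5)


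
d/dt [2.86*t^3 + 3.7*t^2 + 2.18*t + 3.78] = 8.58*t^2 + 7.4*t + 2.18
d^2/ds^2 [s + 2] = 0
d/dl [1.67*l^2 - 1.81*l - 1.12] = 3.34*l - 1.81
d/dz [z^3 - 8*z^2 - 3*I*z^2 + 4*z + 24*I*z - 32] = 3*z^2 - 16*z - 6*I*z + 4 + 24*I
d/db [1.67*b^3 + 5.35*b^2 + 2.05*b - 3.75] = 5.01*b^2 + 10.7*b + 2.05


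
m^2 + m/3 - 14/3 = (m - 2)*(m + 7/3)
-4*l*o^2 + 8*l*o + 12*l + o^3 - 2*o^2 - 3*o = (-4*l + o)*(o - 3)*(o + 1)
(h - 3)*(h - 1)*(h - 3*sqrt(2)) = h^3 - 3*sqrt(2)*h^2 - 4*h^2 + 3*h + 12*sqrt(2)*h - 9*sqrt(2)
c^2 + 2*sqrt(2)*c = c*(c + 2*sqrt(2))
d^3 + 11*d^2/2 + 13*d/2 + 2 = (d + 1/2)*(d + 1)*(d + 4)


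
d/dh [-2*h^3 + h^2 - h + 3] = -6*h^2 + 2*h - 1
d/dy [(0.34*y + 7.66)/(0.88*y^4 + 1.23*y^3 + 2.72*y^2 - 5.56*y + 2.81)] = (-0.8976*y^4 - 27.7996*y^3 - 29.1902*y^2 - 41.6704*y + 43.545)/(0.7744*y^8 + 2.1648*y^7 + 6.3001*y^6 - 3.0944*y^5 - 1.3336*y^4 - 23.3338*y^3 + 46.2*y^2 - 31.2472*y + 7.8961)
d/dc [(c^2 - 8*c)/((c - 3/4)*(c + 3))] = 4*(41*c^2 - 18*c + 72)/(16*c^4 + 72*c^3 + 9*c^2 - 162*c + 81)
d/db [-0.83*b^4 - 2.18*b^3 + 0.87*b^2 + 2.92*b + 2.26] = -3.32*b^3 - 6.54*b^2 + 1.74*b + 2.92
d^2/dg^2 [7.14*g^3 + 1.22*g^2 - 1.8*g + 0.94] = 42.84*g + 2.44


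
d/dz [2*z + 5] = 2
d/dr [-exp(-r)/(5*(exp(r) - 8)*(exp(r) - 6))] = (3*exp(2*r) - 28*exp(r) + 48)*exp(-r)/(5*(exp(4*r) - 28*exp(3*r) + 292*exp(2*r) - 1344*exp(r) + 2304))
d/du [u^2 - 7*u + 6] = 2*u - 7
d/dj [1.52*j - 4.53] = 1.52000000000000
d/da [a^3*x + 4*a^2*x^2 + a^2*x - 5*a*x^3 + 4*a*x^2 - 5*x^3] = x*(3*a^2 + 8*a*x + 2*a - 5*x^2 + 4*x)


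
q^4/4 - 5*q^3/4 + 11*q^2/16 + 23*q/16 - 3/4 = (q/4 + 1/4)*(q - 4)*(q - 3/2)*(q - 1/2)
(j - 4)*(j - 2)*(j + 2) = j^3 - 4*j^2 - 4*j + 16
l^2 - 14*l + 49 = (l - 7)^2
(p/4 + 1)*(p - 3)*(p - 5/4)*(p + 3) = p^4/4 + 11*p^3/16 - 7*p^2/2 - 99*p/16 + 45/4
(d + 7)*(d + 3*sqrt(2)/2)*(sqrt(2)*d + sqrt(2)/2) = sqrt(2)*d^3 + 3*d^2 + 15*sqrt(2)*d^2/2 + 7*sqrt(2)*d/2 + 45*d/2 + 21/2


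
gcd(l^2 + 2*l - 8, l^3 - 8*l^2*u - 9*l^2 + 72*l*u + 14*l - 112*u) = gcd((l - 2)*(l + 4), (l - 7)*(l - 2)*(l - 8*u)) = l - 2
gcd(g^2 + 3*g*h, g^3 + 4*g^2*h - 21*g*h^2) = g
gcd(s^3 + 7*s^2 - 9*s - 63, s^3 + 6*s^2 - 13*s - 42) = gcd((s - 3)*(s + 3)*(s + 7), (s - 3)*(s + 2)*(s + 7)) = s^2 + 4*s - 21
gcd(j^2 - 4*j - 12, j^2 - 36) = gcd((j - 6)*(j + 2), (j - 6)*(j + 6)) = j - 6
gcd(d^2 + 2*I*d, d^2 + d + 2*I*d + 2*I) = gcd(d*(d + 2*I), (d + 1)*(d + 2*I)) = d + 2*I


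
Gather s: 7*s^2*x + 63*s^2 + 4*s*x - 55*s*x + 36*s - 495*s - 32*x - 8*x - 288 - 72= s^2*(7*x + 63) + s*(-51*x - 459) - 40*x - 360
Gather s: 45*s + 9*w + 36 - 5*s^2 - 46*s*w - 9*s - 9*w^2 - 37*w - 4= -5*s^2 + s*(36 - 46*w) - 9*w^2 - 28*w + 32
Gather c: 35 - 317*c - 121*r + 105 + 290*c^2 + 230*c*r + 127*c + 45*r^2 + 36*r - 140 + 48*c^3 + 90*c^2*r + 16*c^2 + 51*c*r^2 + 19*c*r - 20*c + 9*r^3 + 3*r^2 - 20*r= 48*c^3 + c^2*(90*r + 306) + c*(51*r^2 + 249*r - 210) + 9*r^3 + 48*r^2 - 105*r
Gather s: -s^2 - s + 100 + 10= -s^2 - s + 110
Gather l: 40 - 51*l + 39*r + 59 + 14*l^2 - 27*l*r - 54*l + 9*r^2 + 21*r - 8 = 14*l^2 + l*(-27*r - 105) + 9*r^2 + 60*r + 91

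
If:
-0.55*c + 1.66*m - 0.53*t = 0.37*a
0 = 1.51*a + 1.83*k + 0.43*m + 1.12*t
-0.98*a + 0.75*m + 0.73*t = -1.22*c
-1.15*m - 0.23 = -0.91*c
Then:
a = 19.6430716623736*t + 6.30654758557079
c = 10.2125350100672*t + 3.49075959191478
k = -18.7191061492759*t - 5.8058228133333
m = 8.08122335579227*t + 2.56225324229779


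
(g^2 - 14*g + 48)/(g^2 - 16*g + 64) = (g - 6)/(g - 8)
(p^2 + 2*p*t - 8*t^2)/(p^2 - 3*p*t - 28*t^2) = (p - 2*t)/(p - 7*t)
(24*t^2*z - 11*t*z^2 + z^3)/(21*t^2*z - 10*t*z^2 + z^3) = (-8*t + z)/(-7*t + z)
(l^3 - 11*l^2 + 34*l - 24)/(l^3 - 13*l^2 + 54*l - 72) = (l - 1)/(l - 3)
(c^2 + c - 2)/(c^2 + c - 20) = (c^2 + c - 2)/(c^2 + c - 20)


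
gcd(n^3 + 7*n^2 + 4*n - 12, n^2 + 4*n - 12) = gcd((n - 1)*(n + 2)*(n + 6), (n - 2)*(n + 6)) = n + 6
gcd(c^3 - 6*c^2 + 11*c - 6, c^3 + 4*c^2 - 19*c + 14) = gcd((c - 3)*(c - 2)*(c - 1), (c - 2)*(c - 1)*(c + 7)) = c^2 - 3*c + 2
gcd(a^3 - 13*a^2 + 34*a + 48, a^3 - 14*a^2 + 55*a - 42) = a - 6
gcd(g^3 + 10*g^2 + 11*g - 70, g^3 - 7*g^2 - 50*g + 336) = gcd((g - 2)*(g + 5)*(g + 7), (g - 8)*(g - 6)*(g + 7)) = g + 7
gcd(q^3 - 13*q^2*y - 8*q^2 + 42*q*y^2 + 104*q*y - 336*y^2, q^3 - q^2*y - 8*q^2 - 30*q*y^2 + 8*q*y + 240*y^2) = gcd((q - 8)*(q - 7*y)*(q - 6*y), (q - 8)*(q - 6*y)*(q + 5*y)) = -q^2 + 6*q*y + 8*q - 48*y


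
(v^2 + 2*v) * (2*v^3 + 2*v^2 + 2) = 2*v^5 + 6*v^4 + 4*v^3 + 2*v^2 + 4*v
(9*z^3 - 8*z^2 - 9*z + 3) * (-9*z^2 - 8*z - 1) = -81*z^5 + 136*z^3 + 53*z^2 - 15*z - 3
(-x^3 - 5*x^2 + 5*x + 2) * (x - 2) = -x^4 - 3*x^3 + 15*x^2 - 8*x - 4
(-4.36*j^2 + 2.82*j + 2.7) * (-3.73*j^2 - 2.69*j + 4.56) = 16.2628*j^4 + 1.2098*j^3 - 37.5384*j^2 + 5.5962*j + 12.312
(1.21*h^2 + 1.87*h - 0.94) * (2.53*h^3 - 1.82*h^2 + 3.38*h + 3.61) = 3.0613*h^5 + 2.5289*h^4 - 1.6918*h^3 + 12.3995*h^2 + 3.5735*h - 3.3934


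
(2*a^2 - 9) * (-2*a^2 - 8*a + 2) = -4*a^4 - 16*a^3 + 22*a^2 + 72*a - 18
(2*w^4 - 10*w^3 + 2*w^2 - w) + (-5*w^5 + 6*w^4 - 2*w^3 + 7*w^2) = -5*w^5 + 8*w^4 - 12*w^3 + 9*w^2 - w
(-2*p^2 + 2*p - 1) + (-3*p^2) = -5*p^2 + 2*p - 1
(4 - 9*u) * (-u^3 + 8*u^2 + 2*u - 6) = 9*u^4 - 76*u^3 + 14*u^2 + 62*u - 24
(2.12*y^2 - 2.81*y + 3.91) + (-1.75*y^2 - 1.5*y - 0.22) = 0.37*y^2 - 4.31*y + 3.69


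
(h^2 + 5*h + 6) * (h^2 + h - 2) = h^4 + 6*h^3 + 9*h^2 - 4*h - 12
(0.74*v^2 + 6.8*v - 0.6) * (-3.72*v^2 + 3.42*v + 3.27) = -2.7528*v^4 - 22.7652*v^3 + 27.9078*v^2 + 20.184*v - 1.962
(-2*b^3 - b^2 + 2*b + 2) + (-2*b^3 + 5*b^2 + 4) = -4*b^3 + 4*b^2 + 2*b + 6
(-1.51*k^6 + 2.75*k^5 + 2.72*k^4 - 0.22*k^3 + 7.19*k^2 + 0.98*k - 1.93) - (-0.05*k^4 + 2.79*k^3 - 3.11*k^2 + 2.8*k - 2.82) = -1.51*k^6 + 2.75*k^5 + 2.77*k^4 - 3.01*k^3 + 10.3*k^2 - 1.82*k + 0.89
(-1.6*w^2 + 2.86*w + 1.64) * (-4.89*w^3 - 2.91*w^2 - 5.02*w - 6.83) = 7.824*w^5 - 9.3294*w^4 - 8.3102*w^3 - 8.2016*w^2 - 27.7666*w - 11.2012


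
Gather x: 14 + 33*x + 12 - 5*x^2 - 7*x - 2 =-5*x^2 + 26*x + 24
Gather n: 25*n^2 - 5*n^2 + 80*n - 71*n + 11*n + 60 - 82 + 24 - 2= 20*n^2 + 20*n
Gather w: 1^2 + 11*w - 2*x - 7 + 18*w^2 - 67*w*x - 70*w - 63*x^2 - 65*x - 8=18*w^2 + w*(-67*x - 59) - 63*x^2 - 67*x - 14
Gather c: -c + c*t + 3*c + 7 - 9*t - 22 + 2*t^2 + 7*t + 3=c*(t + 2) + 2*t^2 - 2*t - 12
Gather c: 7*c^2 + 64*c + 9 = 7*c^2 + 64*c + 9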